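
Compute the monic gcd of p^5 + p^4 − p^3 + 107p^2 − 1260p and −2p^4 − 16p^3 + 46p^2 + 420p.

Euclidean algorithm in ℚ[p]:
  p^5 + p^4 − p^3 + 107p^2 − 1260p = (−(1/2)p + 7/2)(−2p^4 − 16p^3 + 46p^2 + 420p) + (78p^3 + 156p^2 − 2730p)
  −2p^4 − 16p^3 + 46p^2 + 420p = (−(1/39)p − 2/13)(78p^3 + 156p^2 − 2730p) + (0)
Last nonzero remainder: 78p^3 + 156p^2 − 2730p. Dividing through by 78 gives the monic gcd p^3 + 2p^2 − 35p.

p^3 + 2p^2 − 35p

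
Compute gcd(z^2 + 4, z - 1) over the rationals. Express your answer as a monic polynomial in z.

1

Repeated division with remainder:
  z^2 + 4 = (z + 1)(z - 1) + (5)
  z - 1 = ((1/5)z - 1/5)(5) + (0)
The last nonzero remainder is the constant 5, so the polynomials are coprime and gcd = 1.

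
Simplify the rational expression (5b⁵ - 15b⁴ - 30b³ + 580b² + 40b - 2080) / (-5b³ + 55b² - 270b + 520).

(-b³ - 4b² + 4b + 16)/(b - 4)

Euclidean algorithm in ℚ[b]:
  5b⁵ - 15b⁴ - 30b³ + 580b² + 40b - 2080 = (-b² - 8b - 28)(-5b³ + 55b² - 270b + 520) + (480b² - 3360b + 12480)
  -5b³ + 55b² - 270b + 520 = (-(1/96)b + 1/24)(480b² - 3360b + 12480) + (0)
Last nonzero remainder: 480b² - 3360b + 12480. Dividing through by 480 gives the monic gcd b² - 7b + 26.
Cancel b² - 7b + 26 from numerator and denominator to get the reduced form.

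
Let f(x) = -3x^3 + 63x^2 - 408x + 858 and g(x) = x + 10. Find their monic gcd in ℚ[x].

Apply the Euclidean algorithm:
  -3x^3 + 63x^2 - 408x + 858 = (-3x^2 + 93x - 1338)(x + 10) + (14238)
  x + 10 = ((1/14238)x + 5/7119)(14238) + (0)
The last nonzero remainder is the constant 14238, so the polynomials are coprime and gcd = 1.

1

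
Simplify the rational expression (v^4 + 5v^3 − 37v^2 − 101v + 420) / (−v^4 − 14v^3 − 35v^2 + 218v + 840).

(−v + 3)/(v + 6)

Repeated division with remainder:
  v^4 + 5v^3 − 37v^2 − 101v + 420 = (−1)(−v^4 − 14v^3 − 35v^2 + 218v + 840) + (−9v^3 − 72v^2 + 117v + 1260)
  −v^4 − 14v^3 − 35v^2 + 218v + 840 = ((1/9)v + 2/3)(−9v^3 − 72v^2 + 117v + 1260) + (0)
Last nonzero remainder: −9v^3 − 72v^2 + 117v + 1260. Dividing through by −9 gives the monic gcd v^3 + 8v^2 − 13v − 140.
Cancel v^3 + 8v^2 − 13v − 140 from numerator and denominator to get the reduced form.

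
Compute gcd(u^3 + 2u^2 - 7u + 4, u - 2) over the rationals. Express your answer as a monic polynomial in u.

By polynomial division,
  u^3 + 2u^2 - 7u + 4 = (u^2 + 4u + 1)(u - 2) + (6)
  u - 2 = ((1/6)u - 1/3)(6) + (0)
The last nonzero remainder is the constant 6, so the polynomials are coprime and gcd = 1.

1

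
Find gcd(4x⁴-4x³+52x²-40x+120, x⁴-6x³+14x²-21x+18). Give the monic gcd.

x²-x+3

Apply the Euclidean algorithm:
  4x⁴-4x³+52x²-40x+120 = (4)(x⁴-6x³+14x²-21x+18) + (20x³-4x²+44x+48)
  x⁴-6x³+14x²-21x+18 = ((1/20)x-29/100)(20x³-4x²+44x+48) + ((266/25)x²-(266/25)x+798/25)
  20x³-4x²+44x+48 = ((250/133)x+200/133)((266/25)x²-(266/25)x+798/25) + (0)
Last nonzero remainder: (266/25)x²-(266/25)x+798/25. Dividing through by 266/25 gives the monic gcd x²-x+3.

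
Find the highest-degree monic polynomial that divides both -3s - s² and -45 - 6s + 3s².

Repeated division with remainder:
  -s² - 3s = (-1/3)(3s² - 6s - 45) + (-5s - 15)
  3s² - 6s - 45 = (-(3/5)s + 3)(-5s - 15) + (0)
Last nonzero remainder: -5s - 15. Dividing through by -5 gives the monic gcd s + 3.

3 + s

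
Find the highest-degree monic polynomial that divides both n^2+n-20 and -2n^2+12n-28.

1

By polynomial division,
  n^2+n-20 = (-1/2)(-2n^2+12n-28) + (7n-34)
  -2n^2+12n-28 = (-(2/7)n+16/49)(7n-34) + (-828/49)
  7n-34 = (-(343/828)n+833/414)(-828/49) + (0)
The last nonzero remainder is the constant -828/49, so the polynomials are coprime and gcd = 1.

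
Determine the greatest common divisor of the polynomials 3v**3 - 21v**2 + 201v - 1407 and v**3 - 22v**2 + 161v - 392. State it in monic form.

v - 7

Euclidean algorithm in ℚ[v]:
  3v**3 - 21v**2 + 201v - 1407 = (3)(v**3 - 22v**2 + 161v - 392) + (45v**2 - 282v - 231)
  v**3 - 22v**2 + 161v - 392 = ((1/45)v - 236/675)(45v**2 - 282v - 231) + ((15196/225)v - 106372/225)
  45v**2 - 282v - 231 = ((10125/15196)v + 7425/15196)((15196/225)v - 106372/225) + (0)
Last nonzero remainder: (15196/225)v - 106372/225. Dividing through by 15196/225 gives the monic gcd v - 7.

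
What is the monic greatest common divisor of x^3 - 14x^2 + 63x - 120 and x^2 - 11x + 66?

1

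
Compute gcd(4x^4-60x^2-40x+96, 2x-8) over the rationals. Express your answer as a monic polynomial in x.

x-4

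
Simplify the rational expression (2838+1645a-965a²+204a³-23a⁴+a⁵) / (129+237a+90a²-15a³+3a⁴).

(66-17a+a²)/(3+3a)

Euclidean algorithm in ℚ[a]:
  a⁵-23a⁴+204a³-965a²+1645a+2838 = ((1/3)a-6)(3a⁴-15a³+90a²+237a+129) + (84a³-504a²+3024a+3612)
  3a⁴-15a³+90a²+237a+129 = ((1/28)a+1/28)(84a³-504a²+3024a+3612) + (0)
Last nonzero remainder: 84a³-504a²+3024a+3612. Dividing through by 84 gives the monic gcd a³-6a²+36a+43.
Cancel a³-6a²+36a+43 from numerator and denominator to get the reduced form.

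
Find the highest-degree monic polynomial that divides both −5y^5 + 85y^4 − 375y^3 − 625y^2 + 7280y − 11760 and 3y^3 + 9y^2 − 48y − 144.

Apply the Euclidean algorithm:
  −5y^5 + 85y^4 − 375y^3 − 625y^2 + 7280y − 11760 = (−(5/3)y^2 + (100/3)y − 755/3)(3y^3 + 9y^2 − 48y − 144) + (3000y^2 − 48000)
  3y^3 + 9y^2 − 48y − 144 = ((1/1000)y + 3/1000)(3000y^2 − 48000) + (0)
Last nonzero remainder: 3000y^2 − 48000. Dividing through by 3000 gives the monic gcd y^2 − 16.

y^2 − 16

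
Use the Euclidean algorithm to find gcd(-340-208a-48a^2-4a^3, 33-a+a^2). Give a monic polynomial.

Apply the Euclidean algorithm:
  -4a^3-48a^2-208a-340 = (-4a-52)(a^2-a+33) + (-128a+1376)
  a^2-a+33 = (-(1/128)a-39/512)(-128a+1376) + (2205/16)
  -128a+1376 = (-(2048/2205)a+22016/2205)(2205/16) + (0)
The last nonzero remainder is the constant 2205/16, so the polynomials are coprime and gcd = 1.

1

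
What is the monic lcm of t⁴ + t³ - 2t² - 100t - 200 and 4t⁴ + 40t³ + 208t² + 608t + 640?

Apply the Euclidean algorithm:
  t⁴ + t³ - 2t² - 100t - 200 = (1/4)(4t⁴ + 40t³ + 208t² + 608t + 640) + (-9t³ - 54t² - 252t - 360)
  4t⁴ + 40t³ + 208t² + 608t + 640 = (-(4/9)t - 16/9)(-9t³ - 54t² - 252t - 360) + (0)
Last nonzero remainder: -9t³ - 54t² - 252t - 360. Dividing through by -9 gives the monic gcd t³ + 6t² + 28t + 40.
Then lcm(f, g) = f·g / gcd(f, g); expanding and making the result monic gives the answer.

t⁵ + 5t⁴ + 2t³ - 108t² - 600t - 800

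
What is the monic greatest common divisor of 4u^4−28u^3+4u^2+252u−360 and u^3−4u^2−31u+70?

u−2

Apply the Euclidean algorithm:
  4u^4−28u^3+4u^2+252u−360 = (4u−12)(u^3−4u^2−31u+70) + (80u^2−400u+480)
  u^3−4u^2−31u+70 = ((1/80)u+1/80)(80u^2−400u+480) + (−32u+64)
  80u^2−400u+480 = (−(5/2)u+15/2)(−32u+64) + (0)
Last nonzero remainder: −32u+64. Dividing through by −32 gives the monic gcd u−2.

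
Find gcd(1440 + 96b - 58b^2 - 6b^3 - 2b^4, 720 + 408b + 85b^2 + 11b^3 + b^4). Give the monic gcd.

180 + 57b + 7b^2 + b^3

Apply the Euclidean algorithm:
  -2b^4 - 6b^3 - 58b^2 + 96b + 1440 = (-2)(b^4 + 11b^3 + 85b^2 + 408b + 720) + (16b^3 + 112b^2 + 912b + 2880)
  b^4 + 11b^3 + 85b^2 + 408b + 720 = ((1/16)b + 1/4)(16b^3 + 112b^2 + 912b + 2880) + (0)
Last nonzero remainder: 16b^3 + 112b^2 + 912b + 2880. Dividing through by 16 gives the monic gcd b^3 + 7b^2 + 57b + 180.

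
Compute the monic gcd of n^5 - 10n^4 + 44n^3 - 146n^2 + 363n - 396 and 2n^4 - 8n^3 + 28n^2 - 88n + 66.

Euclidean algorithm in ℚ[n]:
  n^5 - 10n^4 + 44n^3 - 146n^2 + 363n - 396 = ((1/2)n - 3)(2n^4 - 8n^3 + 28n^2 - 88n + 66) + (6n^3 - 18n^2 + 66n - 198)
  2n^4 - 8n^3 + 28n^2 - 88n + 66 = ((1/3)n - 1/3)(6n^3 - 18n^2 + 66n - 198) + (0)
Last nonzero remainder: 6n^3 - 18n^2 + 66n - 198. Dividing through by 6 gives the monic gcd n^3 - 3n^2 + 11n - 33.

n^3 - 3n^2 + 11n - 33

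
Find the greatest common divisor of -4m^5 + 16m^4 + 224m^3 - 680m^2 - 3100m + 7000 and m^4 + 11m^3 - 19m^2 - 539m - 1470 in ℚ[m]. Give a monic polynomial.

m^2 - 2m - 35

By polynomial division,
  -4m^5 + 16m^4 + 224m^3 - 680m^2 - 3100m + 7000 = (-4m + 60)(m^4 + 11m^3 - 19m^2 - 539m - 1470) + (-512m^3 - 1696m^2 + 23360m + 95200)
  m^4 + 11m^3 - 19m^2 - 539m - 1470 = (-(1/512)m - 123/8192)(-512m^3 - 1696m^2 + 23360m + 95200) + ((297/256)m^2 - (297/128)m - 10395/256)
  -512m^3 - 1696m^2 + 23360m + 95200 = (-(131072/297)m - 696320/297)((297/256)m^2 - (297/128)m - 10395/256) + (0)
Last nonzero remainder: (297/256)m^2 - (297/128)m - 10395/256. Dividing through by 297/256 gives the monic gcd m^2 - 2m - 35.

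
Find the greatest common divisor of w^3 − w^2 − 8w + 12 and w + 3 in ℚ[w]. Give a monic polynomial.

Repeated division with remainder:
  w^3 − w^2 − 8w + 12 = (w^2 − 4w + 4)(w + 3) + (0)
The last nonzero remainder w + 3 is already monic.

w + 3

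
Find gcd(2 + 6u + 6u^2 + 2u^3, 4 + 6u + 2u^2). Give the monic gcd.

Euclidean algorithm in ℚ[u]:
  2u^3 + 6u^2 + 6u + 2 = (u)(2u^2 + 6u + 4) + (2u + 2)
  2u^2 + 6u + 4 = (u + 2)(2u + 2) + (0)
Last nonzero remainder: 2u + 2. Dividing through by 2 gives the monic gcd u + 1.

1 + u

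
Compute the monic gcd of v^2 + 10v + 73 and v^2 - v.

1

Apply the Euclidean algorithm:
  v^2 + 10v + 73 = (v^2 - v) + (11v + 73)
  v^2 - v = ((1/11)v - 84/121)(11v + 73) + (6132/121)
  11v + 73 = ((1331/6132)v + 121/84)(6132/121) + (0)
The last nonzero remainder is the constant 6132/121, so the polynomials are coprime and gcd = 1.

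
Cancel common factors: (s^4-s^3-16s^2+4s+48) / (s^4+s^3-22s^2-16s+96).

(s+2)/(s+4)

Repeated division with remainder:
  s^4-s^3-16s^2+4s+48 = (s^4+s^3-22s^2-16s+96) + (-2s^3+6s^2+20s-48)
  s^4+s^3-22s^2-16s+96 = (-(1/2)s-2)(-2s^3+6s^2+20s-48) + (0)
Last nonzero remainder: -2s^3+6s^2+20s-48. Dividing through by -2 gives the monic gcd s^3-3s^2-10s+24.
Cancel s^3-3s^2-10s+24 from numerator and denominator to get the reduced form.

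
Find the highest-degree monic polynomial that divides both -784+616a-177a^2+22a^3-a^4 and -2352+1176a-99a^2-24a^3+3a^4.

-112+72a-15a^2+a^3

By polynomial division,
  -a^4+22a^3-177a^2+616a-784 = (-1/3)(3a^4-24a^3-99a^2+1176a-2352) + (14a^3-210a^2+1008a-1568)
  3a^4-24a^3-99a^2+1176a-2352 = ((3/14)a+3/2)(14a^3-210a^2+1008a-1568) + (0)
Last nonzero remainder: 14a^3-210a^2+1008a-1568. Dividing through by 14 gives the monic gcd a^3-15a^2+72a-112.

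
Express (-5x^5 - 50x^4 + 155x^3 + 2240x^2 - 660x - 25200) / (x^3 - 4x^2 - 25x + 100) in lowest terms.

(-5x^3 - 95x^2 - 600x - 1260)/(x + 5)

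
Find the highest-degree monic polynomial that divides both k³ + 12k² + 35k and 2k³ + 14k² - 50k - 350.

k² + 12k + 35

By polynomial division,
  k³ + 12k² + 35k = (1/2)(2k³ + 14k² - 50k - 350) + (5k² + 60k + 175)
  2k³ + 14k² - 50k - 350 = ((2/5)k - 2)(5k² + 60k + 175) + (0)
Last nonzero remainder: 5k² + 60k + 175. Dividing through by 5 gives the monic gcd k² + 12k + 35.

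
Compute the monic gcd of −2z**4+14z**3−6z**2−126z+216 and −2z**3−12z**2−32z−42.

z+3

Euclidean algorithm in ℚ[z]:
  −2z**4+14z**3−6z**2−126z+216 = (z−13)(−2z**3−12z**2−32z−42) + (−130z**2−500z−330)
  −2z**3−12z**2−32z−42 = ((1/65)z+28/845)(−130z**2−500z−330) + (−(1750/169)z−5250/169)
  −130z**2−500z−330 = ((2197/175)z+1859/175)(−(1750/169)z−5250/169) + (0)
Last nonzero remainder: −(1750/169)z−5250/169. Dividing through by −1750/169 gives the monic gcd z+3.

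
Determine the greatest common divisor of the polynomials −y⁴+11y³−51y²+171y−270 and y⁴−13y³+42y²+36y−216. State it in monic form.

y²−9y+18

Apply the Euclidean algorithm:
  −y⁴+11y³−51y²+171y−270 = (−1)(y⁴−13y³+42y²+36y−216) + (−2y³−9y²+207y−486)
  y⁴−13y³+42y²+36y−216 = (−(1/2)y+35/4)(−2y³−9y²+207y−486) + ((897/4)y²−(8073/4)y+8073/2)
  −2y³−9y²+207y−486 = (−(8/897)y−36/299)((897/4)y²−(8073/4)y+8073/2) + (0)
Last nonzero remainder: (897/4)y²−(8073/4)y+8073/2. Dividing through by 897/4 gives the monic gcd y²−9y+18.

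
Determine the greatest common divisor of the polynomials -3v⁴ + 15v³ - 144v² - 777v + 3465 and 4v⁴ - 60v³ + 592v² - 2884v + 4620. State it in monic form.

Apply the Euclidean algorithm:
  -3v⁴ + 15v³ - 144v² - 777v + 3465 = (-3/4)(4v⁴ - 60v³ + 592v² - 2884v + 4620) + (-30v³ + 300v² - 2940v + 6930)
  4v⁴ - 60v³ + 592v² - 2884v + 4620 = (-(2/15)v + 2/3)(-30v³ + 300v² - 2940v + 6930) + (0)
Last nonzero remainder: -30v³ + 300v² - 2940v + 6930. Dividing through by -30 gives the monic gcd v³ - 10v² + 98v - 231.

v³ - 10v² + 98v - 231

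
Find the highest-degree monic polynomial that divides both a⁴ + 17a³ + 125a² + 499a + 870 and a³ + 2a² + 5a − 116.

a² + 6a + 29

Repeated division with remainder:
  a⁴ + 17a³ + 125a² + 499a + 870 = (a + 15)(a³ + 2a² + 5a − 116) + (90a² + 540a + 2610)
  a³ + 2a² + 5a − 116 = ((1/90)a − 2/45)(90a² + 540a + 2610) + (0)
Last nonzero remainder: 90a² + 540a + 2610. Dividing through by 90 gives the monic gcd a² + 6a + 29.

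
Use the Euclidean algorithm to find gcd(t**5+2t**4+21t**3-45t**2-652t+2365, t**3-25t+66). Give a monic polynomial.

Repeated division with remainder:
  t**5+2t**4+21t**3-45t**2-652t+2365 = (t**2+2t+46)(t**3-25t+66) + (-61t**2+366t-671)
  t**3-25t+66 = (-(1/61)t-6/61)(-61t**2+366t-671) + (0)
Last nonzero remainder: -61t**2+366t-671. Dividing through by -61 gives the monic gcd t**2-6t+11.

t**2-6t+11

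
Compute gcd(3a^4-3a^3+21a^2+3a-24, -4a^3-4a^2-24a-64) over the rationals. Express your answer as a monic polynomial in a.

Euclidean algorithm in ℚ[a]:
  3a^4-3a^3+21a^2+3a-24 = (-(3/4)a+3/2)(-4a^3-4a^2-24a-64) + (9a^2-9a+72)
  -4a^3-4a^2-24a-64 = (-(4/9)a-8/9)(9a^2-9a+72) + (0)
Last nonzero remainder: 9a^2-9a+72. Dividing through by 9 gives the monic gcd a^2-a+8.

a^2-a+8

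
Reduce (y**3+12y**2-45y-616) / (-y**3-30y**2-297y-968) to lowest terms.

Euclidean algorithm in ℚ[y]:
  y**3+12y**2-45y-616 = (-1)(-y**3-30y**2-297y-968) + (-18y**2-342y-1584)
  -y**3-30y**2-297y-968 = ((1/18)y+11/18)(-18y**2-342y-1584) + (0)
Last nonzero remainder: -18y**2-342y-1584. Dividing through by -18 gives the monic gcd y**2+19y+88.
Cancel y**2+19y+88 from numerator and denominator to get the reduced form.

(-y+7)/(y+11)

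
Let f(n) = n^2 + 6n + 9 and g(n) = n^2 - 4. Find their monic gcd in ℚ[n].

1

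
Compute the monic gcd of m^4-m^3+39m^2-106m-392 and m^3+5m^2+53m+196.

m^2+m+49

By polynomial division,
  m^4-m^3+39m^2-106m-392 = (m-6)(m^3+5m^2+53m+196) + (16m^2+16m+784)
  m^3+5m^2+53m+196 = ((1/16)m+1/4)(16m^2+16m+784) + (0)
Last nonzero remainder: 16m^2+16m+784. Dividing through by 16 gives the monic gcd m^2+m+49.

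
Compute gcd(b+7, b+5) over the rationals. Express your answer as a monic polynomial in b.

By polynomial division,
  b+7 = (b+5) + (2)
  b+5 = ((1/2)b+5/2)(2) + (0)
The last nonzero remainder is the constant 2, so the polynomials are coprime and gcd = 1.

1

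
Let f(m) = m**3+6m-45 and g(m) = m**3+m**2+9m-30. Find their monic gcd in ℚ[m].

By polynomial division,
  m**3+6m-45 = (m**3+m**2+9m-30) + (-m**2-3m-15)
  m**3+m**2+9m-30 = (-m+2)(-m**2-3m-15) + (0)
Last nonzero remainder: -m**2-3m-15. Dividing through by -1 gives the monic gcd m**2+3m+15.

m**2+3m+15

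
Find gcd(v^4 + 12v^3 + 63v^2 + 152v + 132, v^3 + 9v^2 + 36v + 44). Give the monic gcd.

Apply the Euclidean algorithm:
  v^4 + 12v^3 + 63v^2 + 152v + 132 = (v + 3)(v^3 + 9v^2 + 36v + 44) + (0)
The last nonzero remainder v^3 + 9v^2 + 36v + 44 is already monic.

v^3 + 9v^2 + 36v + 44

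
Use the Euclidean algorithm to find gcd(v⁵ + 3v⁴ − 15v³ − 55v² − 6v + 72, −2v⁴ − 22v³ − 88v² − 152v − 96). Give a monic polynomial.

v² + 5v + 6

Repeated division with remainder:
  v⁵ + 3v⁴ − 15v³ − 55v² − 6v + 72 = (−(1/2)v + 4)(−2v⁴ − 22v³ − 88v² − 152v − 96) + (29v³ + 221v² + 554v + 456)
  −2v⁴ − 22v³ − 88v² − 152v − 96 = (−(2/29)v − 196/841)(29v³ + 221v² + 554v + 456) + ((1440/841)v² + (7200/841)v + 8640/841)
  29v³ + 221v² + 554v + 456 = ((24389/1440)v + 15979/360)((1440/841)v² + (7200/841)v + 8640/841) + (0)
Last nonzero remainder: (1440/841)v² + (7200/841)v + 8640/841. Dividing through by 1440/841 gives the monic gcd v² + 5v + 6.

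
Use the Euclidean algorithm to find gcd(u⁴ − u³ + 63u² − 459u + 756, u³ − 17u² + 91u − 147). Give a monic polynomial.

By polynomial division,
  u⁴ − u³ + 63u² − 459u + 756 = (u + 16)(u³ − 17u² + 91u − 147) + (244u² − 1768u + 3108)
  u³ − 17u² + 91u − 147 = ((1/244)u − 595/14884)(244u² − 1768u + 3108) + ((28224/3721)u − 84672/3721)
  244u² − 1768u + 3108 = ((226981/7056)u − 137677/1008)((28224/3721)u − 84672/3721) + (0)
Last nonzero remainder: (28224/3721)u − 84672/3721. Dividing through by 28224/3721 gives the monic gcd u − 3.

u − 3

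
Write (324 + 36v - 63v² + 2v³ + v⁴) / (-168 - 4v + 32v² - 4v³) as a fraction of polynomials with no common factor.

(54 - 3v - v²)/(-28 + 4v)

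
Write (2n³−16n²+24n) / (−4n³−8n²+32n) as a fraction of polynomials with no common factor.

(−n+6)/(2n+8)

Euclidean algorithm in ℚ[n]:
  2n³−16n²+24n = (−1/2)(−4n³−8n²+32n) + (−20n²+40n)
  −4n³−8n²+32n = ((1/5)n+4/5)(−20n²+40n) + (0)
Last nonzero remainder: −20n²+40n. Dividing through by −20 gives the monic gcd n²−2n.
Cancel n²−2n from numerator and denominator to get the reduced form.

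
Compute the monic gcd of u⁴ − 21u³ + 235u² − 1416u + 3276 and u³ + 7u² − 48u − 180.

u − 6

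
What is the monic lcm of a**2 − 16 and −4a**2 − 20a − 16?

Repeated division with remainder:
  a**2 − 16 = (−1/4)(−4a**2 − 20a − 16) + (−5a − 20)
  −4a**2 − 20a − 16 = ((4/5)a + 4/5)(−5a − 20) + (0)
Last nonzero remainder: −5a − 20. Dividing through by −5 gives the monic gcd a + 4.
Then lcm(f, g) = f·g / gcd(f, g); expanding and making the result monic gives the answer.

a**3 + a**2 − 16a − 16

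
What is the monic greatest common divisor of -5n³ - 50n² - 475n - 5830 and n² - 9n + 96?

1

Euclidean algorithm in ℚ[n]:
  -5n³ - 50n² - 475n - 5830 = (-5n - 95)(n² - 9n + 96) + (-850n + 3290)
  n² - 9n + 96 = (-(1/850)n + 218/36125)(-850n + 3290) + (550156/7225)
  -850n + 3290 = (-(3070625/275078)n + 11885125/275078)(550156/7225) + (0)
The last nonzero remainder is the constant 550156/7225, so the polynomials are coprime and gcd = 1.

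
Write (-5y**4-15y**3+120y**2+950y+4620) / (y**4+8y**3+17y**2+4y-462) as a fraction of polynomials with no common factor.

(-5y**2+5y+210)/(y**2+4y-21)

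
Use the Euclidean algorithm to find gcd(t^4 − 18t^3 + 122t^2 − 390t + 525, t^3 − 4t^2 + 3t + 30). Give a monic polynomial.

t^2 − 6t + 15

By polynomial division,
  t^4 − 18t^3 + 122t^2 − 390t + 525 = (t − 14)(t^3 − 4t^2 + 3t + 30) + (63t^2 − 378t + 945)
  t^3 − 4t^2 + 3t + 30 = ((1/63)t + 2/63)(63t^2 − 378t + 945) + (0)
Last nonzero remainder: 63t^2 − 378t + 945. Dividing through by 63 gives the monic gcd t^2 − 6t + 15.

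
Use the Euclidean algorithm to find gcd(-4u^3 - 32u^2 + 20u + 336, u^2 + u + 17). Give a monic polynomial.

Repeated division with remainder:
  -4u^3 - 32u^2 + 20u + 336 = (-4u - 28)(u^2 + u + 17) + (116u + 812)
  u^2 + u + 17 = ((1/116)u - 3/58)(116u + 812) + (59)
  116u + 812 = ((116/59)u + 812/59)(59) + (0)
The last nonzero remainder is the constant 59, so the polynomials are coprime and gcd = 1.

1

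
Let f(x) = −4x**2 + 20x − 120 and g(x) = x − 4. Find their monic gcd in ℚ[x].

1

Euclidean algorithm in ℚ[x]:
  −4x**2 + 20x − 120 = (−4x + 4)(x − 4) + (−104)
  x − 4 = (−(1/104)x + 1/26)(−104) + (0)
The last nonzero remainder is the constant −104, so the polynomials are coprime and gcd = 1.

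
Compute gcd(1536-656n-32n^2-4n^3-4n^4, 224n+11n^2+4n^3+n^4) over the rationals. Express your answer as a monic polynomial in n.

By polynomial division,
  -4n^4-4n^3-32n^2-656n+1536 = (-4)(n^4+4n^3+11n^2+224n) + (12n^3+12n^2+240n+1536)
  n^4+4n^3+11n^2+224n = ((1/12)n+1/4)(12n^3+12n^2+240n+1536) + (-12n^2+36n-384)
  12n^3+12n^2+240n+1536 = (-n-4)(-12n^2+36n-384) + (0)
Last nonzero remainder: -12n^2+36n-384. Dividing through by -12 gives the monic gcd n^2-3n+32.

32-3n+n^2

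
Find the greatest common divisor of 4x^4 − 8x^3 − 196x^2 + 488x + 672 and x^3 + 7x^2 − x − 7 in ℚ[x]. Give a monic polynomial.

x^2 + 8x + 7

By polynomial division,
  4x^4 − 8x^3 − 196x^2 + 488x + 672 = (4x − 36)(x^3 + 7x^2 − x − 7) + (60x^2 + 480x + 420)
  x^3 + 7x^2 − x − 7 = ((1/60)x − 1/60)(60x^2 + 480x + 420) + (0)
Last nonzero remainder: 60x^2 + 480x + 420. Dividing through by 60 gives the monic gcd x^2 + 8x + 7.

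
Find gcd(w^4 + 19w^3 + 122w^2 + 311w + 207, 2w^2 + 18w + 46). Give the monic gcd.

By polynomial division,
  w^4 + 19w^3 + 122w^2 + 311w + 207 = ((1/2)w^2 + 5w + 9/2)(2w^2 + 18w + 46) + (0)
Last nonzero remainder: 2w^2 + 18w + 46. Dividing through by 2 gives the monic gcd w^2 + 9w + 23.

w^2 + 9w + 23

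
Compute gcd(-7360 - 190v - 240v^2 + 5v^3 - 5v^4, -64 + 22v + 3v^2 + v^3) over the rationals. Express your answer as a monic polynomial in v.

32 + 5v + v^2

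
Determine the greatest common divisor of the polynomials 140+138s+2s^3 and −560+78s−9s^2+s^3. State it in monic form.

70−s+s^2

By polynomial division,
  2s^3+138s+140 = (2)(s^3−9s^2+78s−560) + (18s^2−18s+1260)
  s^3−9s^2+78s−560 = ((1/18)s−4/9)(18s^2−18s+1260) + (0)
Last nonzero remainder: 18s^2−18s+1260. Dividing through by 18 gives the monic gcd s^2−s+70.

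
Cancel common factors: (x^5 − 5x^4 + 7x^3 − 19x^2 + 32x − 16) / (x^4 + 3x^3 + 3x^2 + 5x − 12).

Repeated division with remainder:
  x^5 − 5x^4 + 7x^3 − 19x^2 + 32x − 16 = (x − 8)(x^4 + 3x^3 + 3x^2 + 5x − 12) + (28x^3 + 84x − 112)
  x^4 + 3x^3 + 3x^2 + 5x − 12 = ((1/28)x + 3/28)(28x^3 + 84x − 112) + (0)
Last nonzero remainder: 28x^3 + 84x − 112. Dividing through by 28 gives the monic gcd x^3 + 3x − 4.
Cancel x^3 + 3x − 4 from numerator and denominator to get the reduced form.

(x^2 − 5x + 4)/(x + 3)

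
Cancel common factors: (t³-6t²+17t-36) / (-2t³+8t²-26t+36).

(-t+4)/(2t-4)

Apply the Euclidean algorithm:
  t³-6t²+17t-36 = (-1/2)(-2t³+8t²-26t+36) + (-2t²+4t-18)
  -2t³+8t²-26t+36 = (t-2)(-2t²+4t-18) + (0)
Last nonzero remainder: -2t²+4t-18. Dividing through by -2 gives the monic gcd t²-2t+9.
Cancel t²-2t+9 from numerator and denominator to get the reduced form.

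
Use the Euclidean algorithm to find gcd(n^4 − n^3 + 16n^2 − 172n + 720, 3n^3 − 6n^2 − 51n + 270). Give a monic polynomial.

n^2 − 7n + 18

By polynomial division,
  n^4 − n^3 + 16n^2 − 172n + 720 = ((1/3)n + 1/3)(3n^3 − 6n^2 − 51n + 270) + (35n^2 − 245n + 630)
  3n^3 − 6n^2 − 51n + 270 = ((3/35)n + 3/7)(35n^2 − 245n + 630) + (0)
Last nonzero remainder: 35n^2 − 245n + 630. Dividing through by 35 gives the monic gcd n^2 − 7n + 18.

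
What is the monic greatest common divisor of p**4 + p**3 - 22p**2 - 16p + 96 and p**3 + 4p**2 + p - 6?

Apply the Euclidean algorithm:
  p**4 + p**3 - 22p**2 - 16p + 96 = (p - 3)(p**3 + 4p**2 + p - 6) + (-11p**2 - 7p + 78)
  p**3 + 4p**2 + p - 6 = (-(1/11)p - 37/121)(-11p**2 - 7p + 78) + ((720/121)p + 2160/121)
  -11p**2 - 7p + 78 = (-(1331/720)p + 1573/360)((720/121)p + 2160/121) + (0)
Last nonzero remainder: (720/121)p + 2160/121. Dividing through by 720/121 gives the monic gcd p + 3.

p + 3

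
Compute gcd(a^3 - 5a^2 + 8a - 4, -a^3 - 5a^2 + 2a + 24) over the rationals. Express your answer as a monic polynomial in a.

Apply the Euclidean algorithm:
  a^3 - 5a^2 + 8a - 4 = (-1)(-a^3 - 5a^2 + 2a + 24) + (-10a^2 + 10a + 20)
  -a^3 - 5a^2 + 2a + 24 = ((1/10)a + 3/5)(-10a^2 + 10a + 20) + (-6a + 12)
  -10a^2 + 10a + 20 = ((5/3)a + 5/3)(-6a + 12) + (0)
Last nonzero remainder: -6a + 12. Dividing through by -6 gives the monic gcd a - 2.

a - 2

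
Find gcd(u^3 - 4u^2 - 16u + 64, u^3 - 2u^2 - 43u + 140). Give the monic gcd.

u - 4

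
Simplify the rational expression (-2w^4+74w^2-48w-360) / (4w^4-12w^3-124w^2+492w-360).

(-w-2)/(2w-2)

By polynomial division,
  -2w^4+74w^2-48w-360 = (-1/2)(4w^4-12w^3-124w^2+492w-360) + (-6w^3+12w^2+198w-540)
  4w^4-12w^3-124w^2+492w-360 = (-(2/3)w+2/3)(-6w^3+12w^2+198w-540) + (0)
Last nonzero remainder: -6w^3+12w^2+198w-540. Dividing through by -6 gives the monic gcd w^3-2w^2-33w+90.
Cancel w^3-2w^2-33w+90 from numerator and denominator to get the reduced form.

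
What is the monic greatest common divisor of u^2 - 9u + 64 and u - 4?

1

Repeated division with remainder:
  u^2 - 9u + 64 = (u - 5)(u - 4) + (44)
  u - 4 = ((1/44)u - 1/11)(44) + (0)
The last nonzero remainder is the constant 44, so the polynomials are coprime and gcd = 1.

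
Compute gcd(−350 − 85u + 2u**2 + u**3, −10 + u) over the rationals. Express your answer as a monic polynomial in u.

By polynomial division,
  u**3 + 2u**2 − 85u − 350 = (u**2 + 12u + 35)(u − 10) + (0)
The last nonzero remainder u − 10 is already monic.

−10 + u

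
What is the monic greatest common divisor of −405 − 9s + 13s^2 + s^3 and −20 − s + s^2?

−5 + s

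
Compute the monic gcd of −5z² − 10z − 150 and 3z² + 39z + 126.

Apply the Euclidean algorithm:
  −5z² − 10z − 150 = (−5/3)(3z² + 39z + 126) + (55z + 60)
  3z² + 39z + 126 = ((3/55)z + 393/605)(55z + 60) + (10530/121)
  55z + 60 = ((1331/2106)z + 242/351)(10530/121) + (0)
The last nonzero remainder is the constant 10530/121, so the polynomials are coprime and gcd = 1.

1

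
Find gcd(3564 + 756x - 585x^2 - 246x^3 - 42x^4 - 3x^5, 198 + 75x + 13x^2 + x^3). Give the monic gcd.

Repeated division with remainder:
  -3x^5 - 42x^4 - 246x^3 - 585x^2 + 756x + 3564 = (-3x^2 - 3x + 18)(x^3 + 13x^2 + 75x + 198) + (0)
The last nonzero remainder x^3 + 13x^2 + 75x + 198 is already monic.

198 + 75x + 13x^2 + x^3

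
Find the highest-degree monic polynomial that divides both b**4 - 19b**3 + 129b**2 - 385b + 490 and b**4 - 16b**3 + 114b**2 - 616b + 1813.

b**2 - 14b + 49

Euclidean algorithm in ℚ[b]:
  b**4 - 19b**3 + 129b**2 - 385b + 490 = (b**4 - 16b**3 + 114b**2 - 616b + 1813) + (-3b**3 + 15b**2 + 231b - 1323)
  b**4 - 16b**3 + 114b**2 - 616b + 1813 = (-(1/3)b + 11/3)(-3b**3 + 15b**2 + 231b - 1323) + (136b**2 - 1904b + 6664)
  -3b**3 + 15b**2 + 231b - 1323 = (-(3/136)b - 27/136)(136b**2 - 1904b + 6664) + (0)
Last nonzero remainder: 136b**2 - 1904b + 6664. Dividing through by 136 gives the monic gcd b**2 - 14b + 49.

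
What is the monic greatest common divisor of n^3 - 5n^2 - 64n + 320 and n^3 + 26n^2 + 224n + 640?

n + 8

Euclidean algorithm in ℚ[n]:
  n^3 - 5n^2 - 64n + 320 = (n^3 + 26n^2 + 224n + 640) + (-31n^2 - 288n - 320)
  n^3 + 26n^2 + 224n + 640 = (-(1/31)n - 518/961)(-31n^2 - 288n - 320) + ((56160/961)n + 449280/961)
  -31n^2 - 288n - 320 = (-(29791/56160)n - 961/1404)((56160/961)n + 449280/961) + (0)
Last nonzero remainder: (56160/961)n + 449280/961. Dividing through by 56160/961 gives the monic gcd n + 8.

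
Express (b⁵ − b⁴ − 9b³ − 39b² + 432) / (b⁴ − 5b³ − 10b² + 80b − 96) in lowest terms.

(b³ + 6b² + 21b + 36)/(b² + 2b − 8)

By polynomial division,
  b⁵ − b⁴ − 9b³ − 39b² + 432 = (b + 4)(b⁴ − 5b³ − 10b² + 80b − 96) + (21b³ − 79b² − 224b + 816)
  b⁴ − 5b³ − 10b² + 80b − 96 = ((1/21)b − 26/441)(21b³ − 79b² − 224b + 816) + (−(1760/441)b² + (1760/63)b − 7040/147)
  21b³ − 79b² − 224b + 816 = (−(9261/1760)b − 7497/440)(−(1760/441)b² + (1760/63)b − 7040/147) + (0)
Last nonzero remainder: −(1760/441)b² + (1760/63)b − 7040/147. Dividing through by −1760/441 gives the monic gcd b² − 7b + 12.
Cancel b² − 7b + 12 from numerator and denominator to get the reduced form.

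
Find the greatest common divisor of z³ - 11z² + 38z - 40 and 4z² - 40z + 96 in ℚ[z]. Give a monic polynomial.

z - 4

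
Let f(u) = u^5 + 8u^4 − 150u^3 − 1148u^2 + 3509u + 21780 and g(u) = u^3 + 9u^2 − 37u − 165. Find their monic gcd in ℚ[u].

u^2 + 6u − 55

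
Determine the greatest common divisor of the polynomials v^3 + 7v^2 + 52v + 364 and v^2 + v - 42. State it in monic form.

Apply the Euclidean algorithm:
  v^3 + 7v^2 + 52v + 364 = (v + 6)(v^2 + v - 42) + (88v + 616)
  v^2 + v - 42 = ((1/88)v - 3/44)(88v + 616) + (0)
Last nonzero remainder: 88v + 616. Dividing through by 88 gives the monic gcd v + 7.

v + 7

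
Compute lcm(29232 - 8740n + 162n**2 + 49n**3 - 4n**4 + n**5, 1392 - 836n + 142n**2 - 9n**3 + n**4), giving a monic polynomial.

-87696 + 55452n - 9226n**2 + 15n**3 + 61n**4 - 7n**5 + n**6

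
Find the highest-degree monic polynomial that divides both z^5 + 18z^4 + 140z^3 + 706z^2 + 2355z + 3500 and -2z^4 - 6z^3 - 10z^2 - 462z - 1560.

Apply the Euclidean algorithm:
  z^5 + 18z^4 + 140z^3 + 706z^2 + 2355z + 3500 = (-(1/2)z - 15/2)(-2z^4 - 6z^3 - 10z^2 - 462z - 1560) + (90z^3 + 400z^2 - 1890z - 8200)
  -2z^4 - 6z^3 - 10z^2 - 462z - 1560 = (-(1/45)z + 13/405)(90z^3 + 400z^2 - 1890z - 8200) + (-(5252/81)z^2 - (5252/9)z - 105040/81)
  90z^3 + 400z^2 - 1890z - 8200 = (-(3645/2626)z + 16605/2626)(-(5252/81)z^2 - (5252/9)z - 105040/81) + (0)
Last nonzero remainder: -(5252/81)z^2 - (5252/9)z - 105040/81. Dividing through by -5252/81 gives the monic gcd z^2 + 9z + 20.

z^2 + 9z + 20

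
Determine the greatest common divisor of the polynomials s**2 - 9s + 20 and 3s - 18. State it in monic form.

1

By polynomial division,
  s**2 - 9s + 20 = ((1/3)s - 1)(3s - 18) + (2)
  3s - 18 = ((3/2)s - 9)(2) + (0)
The last nonzero remainder is the constant 2, so the polynomials are coprime and gcd = 1.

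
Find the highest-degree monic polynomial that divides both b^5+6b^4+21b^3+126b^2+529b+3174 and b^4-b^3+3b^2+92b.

Euclidean algorithm in ℚ[b]:
  b^5+6b^4+21b^3+126b^2+529b+3174 = (b+7)(b^4-b^3+3b^2+92b) + (25b^3+13b^2-115b+3174)
  b^4-b^3+3b^2+92b = ((1/25)b-38/625)(25b^3+13b^2-115b+3174) + ((5244/625)b^2-(5244/125)b+120612/625)
  25b^3+13b^2-115b+3174 = ((15625/5244)b+625/38)((5244/625)b^2-(5244/125)b+120612/625) + (0)
Last nonzero remainder: (5244/625)b^2-(5244/125)b+120612/625. Dividing through by 5244/625 gives the monic gcd b^2-5b+23.

b^2-5b+23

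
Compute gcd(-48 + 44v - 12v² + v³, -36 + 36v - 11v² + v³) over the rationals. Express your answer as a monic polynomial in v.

12 - 8v + v²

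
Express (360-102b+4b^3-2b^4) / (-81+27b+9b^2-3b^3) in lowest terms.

(120+6b+2b^2+2b^3)/(-27+3b^2)

By polynomial division,
  -2b^4+4b^3-102b+360 = ((2/3)b+2/3)(-3b^3+9b^2+27b-81) + (-24b^2-66b+414)
  -3b^3+9b^2+27b-81 = ((1/8)b-23/32)(-24b^2-66b+414) + (-(1155/16)b+3465/16)
  -24b^2-66b+414 = ((128/385)b+736/385)(-(1155/16)b+3465/16) + (0)
Last nonzero remainder: -(1155/16)b+3465/16. Dividing through by -1155/16 gives the monic gcd b-3.
Cancel b-3 from numerator and denominator to get the reduced form.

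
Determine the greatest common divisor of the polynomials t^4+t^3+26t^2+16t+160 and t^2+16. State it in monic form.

t^2+16

Euclidean algorithm in ℚ[t]:
  t^4+t^3+26t^2+16t+160 = (t^2+t+10)(t^2+16) + (0)
The last nonzero remainder t^2+16 is already monic.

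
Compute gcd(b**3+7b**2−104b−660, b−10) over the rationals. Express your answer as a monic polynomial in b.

Euclidean algorithm in ℚ[b]:
  b**3+7b**2−104b−660 = (b**2+17b+66)(b−10) + (0)
The last nonzero remainder b−10 is already monic.

b−10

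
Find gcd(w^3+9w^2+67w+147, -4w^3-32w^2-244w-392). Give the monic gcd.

w^2+6w+49

Apply the Euclidean algorithm:
  w^3+9w^2+67w+147 = (-1/4)(-4w^3-32w^2-244w-392) + (w^2+6w+49)
  -4w^3-32w^2-244w-392 = (-4w-8)(w^2+6w+49) + (0)
The last nonzero remainder w^2+6w+49 is already monic.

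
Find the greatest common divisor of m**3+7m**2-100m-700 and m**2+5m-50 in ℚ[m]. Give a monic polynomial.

m+10

Euclidean algorithm in ℚ[m]:
  m**3+7m**2-100m-700 = (m+2)(m**2+5m-50) + (-60m-600)
  m**2+5m-50 = (-(1/60)m+1/12)(-60m-600) + (0)
Last nonzero remainder: -60m-600. Dividing through by -60 gives the monic gcd m+10.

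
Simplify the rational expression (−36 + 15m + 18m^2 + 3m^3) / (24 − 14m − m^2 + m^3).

(−9 + 6m + 3m^2)/(6 − 5m + m^2)

Apply the Euclidean algorithm:
  3m^3 + 18m^2 + 15m − 36 = (3)(m^3 − m^2 − 14m + 24) + (21m^2 + 57m − 108)
  m^3 − m^2 − 14m + 24 = ((1/21)m − 26/147)(21m^2 + 57m − 108) + ((60/49)m + 240/49)
  21m^2 + 57m − 108 = ((343/20)m − 441/20)((60/49)m + 240/49) + (0)
Last nonzero remainder: (60/49)m + 240/49. Dividing through by 60/49 gives the monic gcd m + 4.
Cancel m + 4 from numerator and denominator to get the reduced form.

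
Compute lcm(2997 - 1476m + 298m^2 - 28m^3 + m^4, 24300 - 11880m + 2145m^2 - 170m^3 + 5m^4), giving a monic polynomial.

179820 - 136512m + 44493m^2 - 7924m^3 + 806m^4 - 44m^5 + m^6

Euclidean algorithm in ℚ[m]:
  m^4 - 28m^3 + 298m^2 - 1476m + 2997 = (1/5)(5m^4 - 170m^3 + 2145m^2 - 11880m + 24300) + (6m^3 - 131m^2 + 900m - 1863)
  5m^4 - 170m^3 + 2145m^2 - 11880m + 24300 = ((5/6)m - 365/36)(6m^3 - 131m^2 + 900m - 1863) + ((2405/36)m^2 - (2405/2)m + 21645/4)
  6m^3 - 131m^2 + 900m - 1863 = ((216/2405)m - 828/2405)((2405/36)m^2 - (2405/2)m + 21645/4) + (0)
Last nonzero remainder: (2405/36)m^2 - (2405/2)m + 21645/4. Dividing through by 2405/36 gives the monic gcd m^2 - 18m + 81.
Then lcm(f, g) = f·g / gcd(f, g); expanding and making the result monic gives the answer.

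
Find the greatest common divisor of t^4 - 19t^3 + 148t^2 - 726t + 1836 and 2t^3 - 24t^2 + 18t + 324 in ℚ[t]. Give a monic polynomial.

t^2 - 15t + 54

By polynomial division,
  t^4 - 19t^3 + 148t^2 - 726t + 1836 = ((1/2)t - 7/2)(2t^3 - 24t^2 + 18t + 324) + (55t^2 - 825t + 2970)
  2t^3 - 24t^2 + 18t + 324 = ((2/55)t + 6/55)(55t^2 - 825t + 2970) + (0)
Last nonzero remainder: 55t^2 - 825t + 2970. Dividing through by 55 gives the monic gcd t^2 - 15t + 54.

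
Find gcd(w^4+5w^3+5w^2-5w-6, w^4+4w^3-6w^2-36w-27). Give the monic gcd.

Euclidean algorithm in ℚ[w]:
  w^4+5w^3+5w^2-5w-6 = (w^4+4w^3-6w^2-36w-27) + (w^3+11w^2+31w+21)
  w^4+4w^3-6w^2-36w-27 = (w-7)(w^3+11w^2+31w+21) + (40w^2+160w+120)
  w^3+11w^2+31w+21 = ((1/40)w+7/40)(40w^2+160w+120) + (0)
Last nonzero remainder: 40w^2+160w+120. Dividing through by 40 gives the monic gcd w^2+4w+3.

w^2+4w+3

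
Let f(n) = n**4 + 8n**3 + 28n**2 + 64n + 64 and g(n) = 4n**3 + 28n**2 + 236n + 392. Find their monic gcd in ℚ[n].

Apply the Euclidean algorithm:
  n**4 + 8n**3 + 28n**2 + 64n + 64 = ((1/4)n + 1/4)(4n**3 + 28n**2 + 236n + 392) + (-38n**2 - 93n - 34)
  4n**3 + 28n**2 + 236n + 392 = (-(2/19)n - 173/361)(-38n**2 - 93n - 34) + ((67815/361)n + 135630/361)
  -38n**2 - 93n - 34 = (-(13718/67815)n - 6137/67815)((67815/361)n + 135630/361) + (0)
Last nonzero remainder: (67815/361)n + 135630/361. Dividing through by 67815/361 gives the monic gcd n + 2.

n + 2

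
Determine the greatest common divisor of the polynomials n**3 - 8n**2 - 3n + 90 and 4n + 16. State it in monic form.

Apply the Euclidean algorithm:
  n**3 - 8n**2 - 3n + 90 = ((1/4)n**2 - 3n + 45/4)(4n + 16) + (-90)
  4n + 16 = (-(2/45)n - 8/45)(-90) + (0)
The last nonzero remainder is the constant -90, so the polynomials are coprime and gcd = 1.

1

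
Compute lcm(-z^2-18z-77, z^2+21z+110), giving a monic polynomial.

z^3+28z^2+257z+770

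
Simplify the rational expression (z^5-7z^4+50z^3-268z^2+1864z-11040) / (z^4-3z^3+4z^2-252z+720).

Repeated division with remainder:
  z^5-7z^4+50z^3-268z^2+1864z-11040 = (z-4)(z^4-3z^3+4z^2-252z+720) + (34z^3+136z-8160)
  z^4-3z^3+4z^2-252z+720 = ((1/34)z-3/34)(34z^3+136z-8160) + (0)
Last nonzero remainder: 34z^3+136z-8160. Dividing through by 34 gives the monic gcd z^3+4z-240.
Cancel z^3+4z-240 from numerator and denominator to get the reduced form.

(z^2-7z+46)/(z-3)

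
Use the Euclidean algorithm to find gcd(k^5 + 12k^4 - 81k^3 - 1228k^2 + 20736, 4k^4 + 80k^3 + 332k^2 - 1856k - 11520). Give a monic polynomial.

k^3 + 25k^2 + 208k + 576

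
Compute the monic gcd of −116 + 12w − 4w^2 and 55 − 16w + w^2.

Euclidean algorithm in ℚ[w]:
  −4w^2 + 12w − 116 = (−4)(w^2 − 16w + 55) + (−52w + 104)
  w^2 − 16w + 55 = (−(1/52)w + 7/26)(−52w + 104) + (27)
  −52w + 104 = (−(52/27)w + 104/27)(27) + (0)
The last nonzero remainder is the constant 27, so the polynomials are coprime and gcd = 1.

1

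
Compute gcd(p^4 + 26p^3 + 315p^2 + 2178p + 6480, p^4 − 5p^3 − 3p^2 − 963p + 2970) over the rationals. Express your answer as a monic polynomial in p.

Euclidean algorithm in ℚ[p]:
  p^4 + 26p^3 + 315p^2 + 2178p + 6480 = (p^4 − 5p^3 − 3p^2 − 963p + 2970) + (31p^3 + 318p^2 + 3141p + 3510)
  p^4 − 5p^3 − 3p^2 − 963p + 2970 = ((1/31)p − 473/961)(31p^3 + 318p^2 + 3141p + 3510) + ((50160/961)p^2 + (451440/961)p + 4514400/961)
  31p^3 + 318p^2 + 3141p + 3510 = ((29791/50160)p + 12493/16720)((50160/961)p^2 + (451440/961)p + 4514400/961) + (0)
Last nonzero remainder: (50160/961)p^2 + (451440/961)p + 4514400/961. Dividing through by 50160/961 gives the monic gcd p^2 + 9p + 90.

p^2 + 9p + 90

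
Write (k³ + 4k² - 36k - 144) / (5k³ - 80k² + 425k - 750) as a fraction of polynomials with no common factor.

(k² + 10k + 24)/(5k² - 50k + 125)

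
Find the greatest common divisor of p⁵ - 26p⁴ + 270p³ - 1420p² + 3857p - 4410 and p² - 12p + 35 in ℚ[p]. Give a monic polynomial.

Repeated division with remainder:
  p⁵ - 26p⁴ + 270p³ - 1420p² + 3857p - 4410 = (p³ - 14p² + 67p - 126)(p² - 12p + 35) + (0)
The last nonzero remainder p² - 12p + 35 is already monic.

p² - 12p + 35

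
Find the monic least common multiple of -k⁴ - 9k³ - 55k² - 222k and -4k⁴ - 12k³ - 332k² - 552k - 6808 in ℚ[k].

k⁶ + 9k⁵ + 101k⁴ + 636k³ + 2530k² + 10212k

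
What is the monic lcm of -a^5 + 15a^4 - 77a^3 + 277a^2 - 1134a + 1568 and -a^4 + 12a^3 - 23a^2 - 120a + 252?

a^7 - 18a^6 + 104a^5 - 238a^4 + 579a^3 + 16a^2 - 15708a + 28224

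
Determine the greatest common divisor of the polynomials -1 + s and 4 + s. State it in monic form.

1

By polynomial division,
  s - 1 = (s + 4) + (-5)
  s + 4 = (-(1/5)s - 4/5)(-5) + (0)
The last nonzero remainder is the constant -5, so the polynomials are coprime and gcd = 1.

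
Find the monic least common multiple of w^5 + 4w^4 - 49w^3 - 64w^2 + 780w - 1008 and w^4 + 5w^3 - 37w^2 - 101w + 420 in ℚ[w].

Euclidean algorithm in ℚ[w]:
  w^5 + 4w^4 - 49w^3 - 64w^2 + 780w - 1008 = (w - 1)(w^4 + 5w^3 - 37w^2 - 101w + 420) + (-7w^3 + 259w - 588)
  w^4 + 5w^3 - 37w^2 - 101w + 420 = (-(1/7)w - 5/7)(-7w^3 + 259w - 588) + (0)
Last nonzero remainder: -7w^3 + 259w - 588. Dividing through by -7 gives the monic gcd w^3 - 37w + 84.
Then lcm(f, g) = f·g / gcd(f, g); expanding and making the result monic gives the answer.

w^6 + 9w^5 - 29w^4 - 309w^3 + 460w^2 + 2892w - 5040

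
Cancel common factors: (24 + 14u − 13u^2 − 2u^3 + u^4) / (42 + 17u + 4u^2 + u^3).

(8 + 2u − 5u^2 + u^3)/(14 + u + u^2)

Apply the Euclidean algorithm:
  u^4 − 2u^3 − 13u^2 + 14u + 24 = (u − 6)(u^3 + 4u^2 + 17u + 42) + (−6u^2 + 74u + 276)
  u^3 + 4u^2 + 17u + 42 = (−(1/6)u − 49/18)(−6u^2 + 74u + 276) + ((2380/9)u + 2380/3)
  −6u^2 + 74u + 276 = (−(27/1190)u + 207/595)((2380/9)u + 2380/3) + (0)
Last nonzero remainder: (2380/9)u + 2380/3. Dividing through by 2380/9 gives the monic gcd u + 3.
Cancel u + 3 from numerator and denominator to get the reduced form.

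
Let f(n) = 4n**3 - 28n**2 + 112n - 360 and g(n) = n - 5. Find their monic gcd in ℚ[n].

Apply the Euclidean algorithm:
  4n**3 - 28n**2 + 112n - 360 = (4n**2 - 8n + 72)(n - 5) + (0)
The last nonzero remainder n - 5 is already monic.

n - 5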